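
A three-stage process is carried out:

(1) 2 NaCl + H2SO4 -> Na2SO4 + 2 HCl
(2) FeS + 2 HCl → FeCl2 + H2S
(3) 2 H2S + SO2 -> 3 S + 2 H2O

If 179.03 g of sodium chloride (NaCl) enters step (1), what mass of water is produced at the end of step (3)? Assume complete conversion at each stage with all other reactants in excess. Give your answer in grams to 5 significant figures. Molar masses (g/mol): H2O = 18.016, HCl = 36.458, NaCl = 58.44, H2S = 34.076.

27.596 g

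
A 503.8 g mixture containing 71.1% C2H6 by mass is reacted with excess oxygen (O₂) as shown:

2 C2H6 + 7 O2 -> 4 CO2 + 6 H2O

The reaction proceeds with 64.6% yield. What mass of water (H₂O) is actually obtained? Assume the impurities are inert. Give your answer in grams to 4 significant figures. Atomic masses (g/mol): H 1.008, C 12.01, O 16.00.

415.9 g

Pure C2H6 available = 503.8 g × 0.711 = 358.20 g.
M(C2H6) = 2(12.01) + 6(1.008) = 30.068 g/mol.
M(H2O) = 2(1.008) + 16.00 = 18.016 g/mol.
n(C2H6) = 358.20 g / 30.068 g/mol = 11.913 mol.
From the equation the C2H6:H2O mole ratio is 2:6, so n(H2O) = 11.913 × 6/2 = 35.739 mol.
Mass of H2O = 35.739 mol × 18.016 g/mol = 643.88 g.
Actual mass collected = 643.88 g × 0.646 = 415.94 g.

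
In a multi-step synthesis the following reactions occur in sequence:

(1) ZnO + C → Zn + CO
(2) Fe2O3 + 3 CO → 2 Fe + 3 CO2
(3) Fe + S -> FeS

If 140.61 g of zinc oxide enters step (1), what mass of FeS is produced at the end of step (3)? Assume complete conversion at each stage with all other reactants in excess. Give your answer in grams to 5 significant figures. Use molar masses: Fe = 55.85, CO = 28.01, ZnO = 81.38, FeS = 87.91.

n(ZnO) = 140.61 / 81.38 = 1.72782 mol.
Reaction (1): ZnO→CO ratio 1:1 ⇒ n(CO) = 1.72782 mol.
Reaction (2): CO→Fe ratio 3:2 ⇒ n(Fe) = 1.15188 mol.
Reaction (3): Fe→FeS ratio 1:1 ⇒ n(FeS) = 1.15188 mol.
Mass of FeS = 1.15188 × 87.91 = 101.262 g.

101.26 g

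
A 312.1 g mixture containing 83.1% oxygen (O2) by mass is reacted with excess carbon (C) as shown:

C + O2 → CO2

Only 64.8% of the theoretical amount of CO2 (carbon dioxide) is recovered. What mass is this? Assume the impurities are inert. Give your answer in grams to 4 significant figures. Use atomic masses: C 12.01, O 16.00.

Pure O2 available = 312.1 g × 0.831 = 259.36 g.
M(O2) = 2(16.00) = 32.00 g/mol.
M(CO2) = 12.01 + 2(16.00) = 44.01 g/mol.
n(O2) = 259.36 g / 32.00 g/mol = 8.1048 mol.
From the equation the O2:CO2 mole ratio is 1:1, so n(CO2) = 8.1048 × 1/1 = 8.1048 mol.
Mass of CO2 = 8.1048 mol × 44.01 g/mol = 356.69 g.
Actual mass collected = 356.69 g × 0.648 = 231.14 g.

231.1 g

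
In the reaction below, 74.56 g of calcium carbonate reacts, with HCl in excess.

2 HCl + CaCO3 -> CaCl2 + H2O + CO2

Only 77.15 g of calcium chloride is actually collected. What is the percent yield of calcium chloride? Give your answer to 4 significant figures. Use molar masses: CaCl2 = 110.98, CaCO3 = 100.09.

93.32 %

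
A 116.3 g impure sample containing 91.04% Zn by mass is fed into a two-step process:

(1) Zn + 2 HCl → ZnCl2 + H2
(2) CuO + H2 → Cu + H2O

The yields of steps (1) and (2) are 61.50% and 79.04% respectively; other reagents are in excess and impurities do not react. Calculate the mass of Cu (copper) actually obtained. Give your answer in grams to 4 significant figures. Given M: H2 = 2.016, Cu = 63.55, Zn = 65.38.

50.03 g

Pure Zn = 116.3 × 0.9104 = 105.88 g.
n(Zn) = 105.88 / 65.38 = 1.6194 mol.
Step 1 (Zn:H2 = 1:1): theoretical n(H2) = 1.6194 mol; at 61.50% yield, n(H2) = 0.99596 mol.
Step 2 (H2:Cu = 1:1): theoretical n(Cu) = 0.99596 mol, so theoretical mass = 0.99596 × 63.55 = 63.293 g.
At 79.04% yield, actual mass of Cu = 63.293 × 0.7904 = 50.027 g.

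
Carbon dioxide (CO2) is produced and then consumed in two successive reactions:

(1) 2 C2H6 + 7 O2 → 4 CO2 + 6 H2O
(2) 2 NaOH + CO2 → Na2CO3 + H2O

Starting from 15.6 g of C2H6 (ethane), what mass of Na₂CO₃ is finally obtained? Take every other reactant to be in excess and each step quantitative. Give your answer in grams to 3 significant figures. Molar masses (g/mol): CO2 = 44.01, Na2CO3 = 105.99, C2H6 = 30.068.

110 g

n(C2H6) = 15.60 / 30.068 = 0.5188 mol.
Step 1 gives a 2:4 ratio of C2H6 to CO2, so n(CO2) = 1.038 mol.
In step 2 the CO2:Na2CO3 ratio is 1:1, so n(Na2CO3) = 1.038 mol.
Mass of Na2CO3 = 1.038 × 105.99 = 110.0 g.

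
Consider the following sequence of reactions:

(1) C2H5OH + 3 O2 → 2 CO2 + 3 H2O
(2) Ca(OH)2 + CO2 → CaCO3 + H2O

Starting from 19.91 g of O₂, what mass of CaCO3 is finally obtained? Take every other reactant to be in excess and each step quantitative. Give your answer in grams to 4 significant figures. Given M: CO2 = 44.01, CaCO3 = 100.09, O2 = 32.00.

n(O2) = 19.910 / 32.00 = 0.62219 mol.
Step 1 gives a 3:2 ratio of O2 to CO2, so n(CO2) = 0.41479 mol.
In step 2 the CO2:CaCO3 ratio is 1:1, so n(CaCO3) = 0.41479 mol.
Mass of CaCO3 = 0.41479 × 100.09 = 41.516 g.

41.52 g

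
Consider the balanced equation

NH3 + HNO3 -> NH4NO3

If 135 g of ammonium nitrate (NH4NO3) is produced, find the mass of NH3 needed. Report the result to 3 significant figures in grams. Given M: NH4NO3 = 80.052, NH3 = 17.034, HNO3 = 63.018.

28.7 g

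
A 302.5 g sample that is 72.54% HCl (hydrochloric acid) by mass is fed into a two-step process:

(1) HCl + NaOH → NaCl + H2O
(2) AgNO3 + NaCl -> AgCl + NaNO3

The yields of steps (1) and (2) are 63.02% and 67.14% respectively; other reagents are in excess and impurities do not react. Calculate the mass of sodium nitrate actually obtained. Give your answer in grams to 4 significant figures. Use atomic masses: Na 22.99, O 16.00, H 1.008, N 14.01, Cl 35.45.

Pure HCl = 302.5 × 0.7254 = 219.43 g.
M(HCl) = 1.008 + 35.45 = 36.458 g/mol.
M(NaNO3) = 22.99 + 14.01 + 3(16.00) = 85.00 g/mol.
n(HCl) = 219.43 / 36.458 = 6.0188 mol.
Step 1 (HCl:NaCl = 1:1): theoretical n(NaCl) = 6.0188 mol; at 63.02% yield, n(NaCl) = 3.7930 mol.
Step 2 (NaCl:NaNO3 = 1:1): theoretical n(NaNO3) = 3.7930 mol, so theoretical mass = 3.7930 × 85.00 = 322.41 g.
At 67.14% yield, actual mass of NaNO3 = 322.41 × 0.6714 = 216.47 g.

216.5 g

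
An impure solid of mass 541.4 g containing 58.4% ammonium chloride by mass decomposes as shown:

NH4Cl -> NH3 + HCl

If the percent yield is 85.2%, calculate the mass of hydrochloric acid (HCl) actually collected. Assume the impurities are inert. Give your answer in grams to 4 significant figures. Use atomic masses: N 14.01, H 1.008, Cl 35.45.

Pure NH4Cl available = 541.4 g × 0.584 = 316.18 g.
M(NH4Cl) = 14.01 + 4(1.008) + 35.45 = 53.492 g/mol.
M(HCl) = 1.008 + 35.45 = 36.458 g/mol.
n(NH4Cl) = 316.18 g / 53.492 g/mol = 5.9107 mol.
From the equation the NH4Cl:HCl mole ratio is 1:1, so n(HCl) = 5.9107 × 1/1 = 5.9107 mol.
Mass of HCl = 5.9107 mol × 36.458 g/mol = 215.49 g.
Actual mass collected = 215.49 g × 0.852 = 183.60 g.

183.6 g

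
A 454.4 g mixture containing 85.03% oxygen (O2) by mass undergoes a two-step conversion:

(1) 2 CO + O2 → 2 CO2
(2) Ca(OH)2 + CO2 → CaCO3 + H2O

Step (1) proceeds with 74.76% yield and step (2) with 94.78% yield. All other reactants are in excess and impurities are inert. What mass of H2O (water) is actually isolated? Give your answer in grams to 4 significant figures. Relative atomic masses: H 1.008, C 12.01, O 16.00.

Pure O2 = 454.4 × 0.8503 = 386.38 g.
M(O2) = 2(16.00) = 32.00 g/mol.
M(H2O) = 2(1.008) + 16.00 = 18.016 g/mol.
n(O2) = 386.38 / 32.00 = 12.074 mol.
Step 1 (O2:CO2 = 1:2): theoretical n(CO2) = 24.149 mol; at 74.76% yield, n(CO2) = 18.053 mol.
Step 2 (CO2:H2O = 1:1): theoretical n(H2O) = 18.053 mol, so theoretical mass = 18.053 × 18.016 = 325.25 g.
At 94.78% yield, actual mass of H2O = 325.25 × 0.9478 = 308.27 g.

308.3 g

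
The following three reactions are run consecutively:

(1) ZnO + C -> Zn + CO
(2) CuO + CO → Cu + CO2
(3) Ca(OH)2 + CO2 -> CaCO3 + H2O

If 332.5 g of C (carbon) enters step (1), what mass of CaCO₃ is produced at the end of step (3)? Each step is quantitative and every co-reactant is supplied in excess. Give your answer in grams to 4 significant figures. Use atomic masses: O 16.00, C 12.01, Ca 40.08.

2771 g

M(C) = 12.01 g/mol.
M(CaCO3) = 40.08 + 12.01 + 3(16.00) = 100.09 g/mol.
n(C) = 332.5 / 12.01 = 27.685 mol.
Reaction (1): C→CO ratio 1:1 ⇒ n(CO) = 27.685 mol.
Reaction (2): CO→CO2 ratio 1:1 ⇒ n(CO2) = 27.685 mol.
Reaction (3): CO2→CaCO3 ratio 1:1 ⇒ n(CaCO3) = 27.685 mol.
Mass of CaCO3 = 27.685 × 100.09 = 2771.0 g.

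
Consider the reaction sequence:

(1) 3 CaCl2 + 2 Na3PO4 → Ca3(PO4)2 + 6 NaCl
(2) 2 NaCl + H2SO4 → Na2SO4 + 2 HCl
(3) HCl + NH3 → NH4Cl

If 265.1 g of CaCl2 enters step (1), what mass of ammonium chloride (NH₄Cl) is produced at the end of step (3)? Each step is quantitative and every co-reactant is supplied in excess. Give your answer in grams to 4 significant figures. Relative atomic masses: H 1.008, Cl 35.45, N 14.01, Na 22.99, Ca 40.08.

255.6 g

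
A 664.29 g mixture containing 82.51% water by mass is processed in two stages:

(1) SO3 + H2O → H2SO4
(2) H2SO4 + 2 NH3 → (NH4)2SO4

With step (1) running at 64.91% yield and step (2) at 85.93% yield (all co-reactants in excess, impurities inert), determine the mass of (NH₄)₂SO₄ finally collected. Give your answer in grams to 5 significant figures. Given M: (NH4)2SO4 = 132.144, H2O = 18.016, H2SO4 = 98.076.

Pure H2O = 664.29 × 0.8251 = 548.106 g.
n(H2O) = 548.106 / 18.016 = 30.4233 mol.
Step 1 (H2O:H2SO4 = 1:1): theoretical n(H2SO4) = 30.4233 mol; at 64.91% yield, n(H2SO4) = 19.7477 mol.
Step 2 (H2SO4:(NH4)2SO4 = 1:1): theoretical n((NH4)2SO4) = 19.7477 mol, so theoretical mass = 19.7477 × 132.144 = 2609.55 g.
At 85.93% yield, actual mass of (NH4)2SO4 = 2609.55 × 0.8593 = 2242.38 g.

2242.4 g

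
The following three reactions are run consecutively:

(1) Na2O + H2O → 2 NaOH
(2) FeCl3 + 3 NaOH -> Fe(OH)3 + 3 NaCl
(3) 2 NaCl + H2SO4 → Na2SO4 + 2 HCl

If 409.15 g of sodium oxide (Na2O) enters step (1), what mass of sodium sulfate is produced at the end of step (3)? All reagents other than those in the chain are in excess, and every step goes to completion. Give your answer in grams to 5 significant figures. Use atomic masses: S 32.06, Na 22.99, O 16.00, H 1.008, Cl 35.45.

M(Na2O) = 2(22.99) + 16.00 = 61.98 g/mol.
M(Na2SO4) = 2(22.99) + 32.06 + 4(16.00) = 142.04 g/mol.
n(Na2O) = 409.15 / 61.98 = 6.60132 mol.
Reaction (1): Na2O→NaOH ratio 1:2 ⇒ n(NaOH) = 13.2026 mol.
Reaction (2): NaOH→NaCl ratio 3:3 ⇒ n(NaCl) = 13.2026 mol.
Reaction (3): NaCl→Na2SO4 ratio 2:1 ⇒ n(Na2SO4) = 6.60132 mol.
Mass of Na2SO4 = 6.60132 × 142.04 = 937.652 g.

937.65 g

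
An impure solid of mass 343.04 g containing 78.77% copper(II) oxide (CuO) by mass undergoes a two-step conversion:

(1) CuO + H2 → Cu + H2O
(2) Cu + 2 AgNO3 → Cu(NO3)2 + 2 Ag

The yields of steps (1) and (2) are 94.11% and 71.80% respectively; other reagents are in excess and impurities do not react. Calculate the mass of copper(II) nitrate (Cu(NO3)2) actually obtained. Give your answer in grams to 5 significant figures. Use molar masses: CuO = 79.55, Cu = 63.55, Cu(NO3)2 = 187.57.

Pure CuO = 343.04 × 0.7877 = 270.213 g.
n(CuO) = 270.213 / 79.55 = 3.39676 mol.
Step 1 (CuO:Cu = 1:1): theoretical n(Cu) = 3.39676 mol; at 94.11% yield, n(Cu) = 3.19669 mol.
Step 2 (Cu:Cu(NO3)2 = 1:1): theoretical n(Cu(NO3)2) = 3.19669 mol, so theoretical mass = 3.19669 × 187.57 = 599.604 g.
At 71.80% yield, actual mass of Cu(NO3)2 = 599.604 × 0.7180 = 430.516 g.

430.52 g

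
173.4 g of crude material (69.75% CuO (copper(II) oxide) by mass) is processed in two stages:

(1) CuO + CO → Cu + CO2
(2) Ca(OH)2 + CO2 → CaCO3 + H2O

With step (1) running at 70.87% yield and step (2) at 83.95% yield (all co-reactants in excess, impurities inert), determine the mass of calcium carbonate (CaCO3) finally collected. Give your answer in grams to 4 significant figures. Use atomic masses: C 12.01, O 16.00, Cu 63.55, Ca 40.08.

Pure CuO = 173.4 × 0.6975 = 120.95 g.
M(CuO) = 63.55 + 16.00 = 79.55 g/mol.
M(CaCO3) = 40.08 + 12.01 + 3(16.00) = 100.09 g/mol.
n(CuO) = 120.95 / 79.55 = 1.5204 mol.
Step 1 (CuO:CO2 = 1:1): theoretical n(CO2) = 1.5204 mol; at 70.87% yield, n(CO2) = 1.0775 mol.
Step 2 (CO2:CaCO3 = 1:1): theoretical n(CaCO3) = 1.0775 mol, so theoretical mass = 1.0775 × 100.09 = 107.85 g.
At 83.95% yield, actual mass of CaCO3 = 107.85 × 0.8395 = 90.537 g.

90.54 g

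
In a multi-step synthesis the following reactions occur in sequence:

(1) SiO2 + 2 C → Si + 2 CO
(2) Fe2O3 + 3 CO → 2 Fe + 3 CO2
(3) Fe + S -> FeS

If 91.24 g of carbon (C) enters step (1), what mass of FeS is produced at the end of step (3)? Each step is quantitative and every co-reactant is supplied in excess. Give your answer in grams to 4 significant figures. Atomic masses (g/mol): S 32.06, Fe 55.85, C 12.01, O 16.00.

445.2 g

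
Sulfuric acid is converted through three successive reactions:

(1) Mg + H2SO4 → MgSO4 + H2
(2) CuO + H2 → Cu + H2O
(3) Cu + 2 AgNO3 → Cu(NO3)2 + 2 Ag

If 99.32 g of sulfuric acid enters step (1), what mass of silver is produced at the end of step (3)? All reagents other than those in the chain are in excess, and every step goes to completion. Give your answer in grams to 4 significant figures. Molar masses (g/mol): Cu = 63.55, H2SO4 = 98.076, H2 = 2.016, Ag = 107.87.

218.5 g

n(H2SO4) = 99.32 / 98.076 = 1.0127 mol.
Reaction (1): H2SO4→H2 ratio 1:1 ⇒ n(H2) = 1.0127 mol.
Reaction (2): H2→Cu ratio 1:1 ⇒ n(Cu) = 1.0127 mol.
Reaction (3): Cu→Ag ratio 1:2 ⇒ n(Ag) = 2.0254 mol.
Mass of Ag = 2.0254 × 107.87 = 218.48 g.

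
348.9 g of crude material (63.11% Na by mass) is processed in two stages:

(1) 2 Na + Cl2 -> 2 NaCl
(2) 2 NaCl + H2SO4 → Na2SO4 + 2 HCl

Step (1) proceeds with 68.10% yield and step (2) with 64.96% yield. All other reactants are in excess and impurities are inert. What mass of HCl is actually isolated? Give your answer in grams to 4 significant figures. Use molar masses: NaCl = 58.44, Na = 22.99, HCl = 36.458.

Pure Na = 348.9 × 0.6311 = 220.19 g.
n(Na) = 220.19 / 22.99 = 9.5777 mol.
Step 1 (Na:NaCl = 2:2): theoretical n(NaCl) = 9.5777 mol; at 68.10% yield, n(NaCl) = 6.5224 mol.
Step 2 (NaCl:HCl = 2:2): theoretical n(HCl) = 6.5224 mol, so theoretical mass = 6.5224 × 36.458 = 237.79 g.
At 64.96% yield, actual mass of HCl = 237.79 × 0.6496 = 154.47 g.

154.5 g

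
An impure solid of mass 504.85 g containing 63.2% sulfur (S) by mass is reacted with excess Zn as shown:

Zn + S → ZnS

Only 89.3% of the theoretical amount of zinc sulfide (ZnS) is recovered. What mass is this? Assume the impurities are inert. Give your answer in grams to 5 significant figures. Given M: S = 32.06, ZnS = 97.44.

Pure S available = 504.85 g × 0.632 = 319.065 g.
n(S) = 319.065 g / 32.06 g/mol = 9.95213 mol.
From the equation the S:ZnS mole ratio is 1:1, so n(ZnS) = 9.95213 × 1/1 = 9.95213 mol.
Mass of ZnS = 9.95213 mol × 97.44 g/mol = 969.735 g.
Actual mass collected = 969.735 g × 0.893 = 865.974 g.

865.97 g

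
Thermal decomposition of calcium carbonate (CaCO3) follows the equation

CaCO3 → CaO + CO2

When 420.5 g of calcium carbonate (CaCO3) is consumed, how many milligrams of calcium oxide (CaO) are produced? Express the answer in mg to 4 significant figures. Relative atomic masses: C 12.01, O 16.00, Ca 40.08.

M(CaCO3) = 40.08 + 12.01 + 3(16.00) = 100.09 g/mol.
M(CaO) = 40.08 + 16.00 = 56.08 g/mol.
n(CaCO3) = 420.50 g / 100.09 g/mol = 4.2012 mol.
From the equation the CaCO3:CaO mole ratio is 1:1, so n(CaO) = 4.2012 × 1/1 = 4.2012 mol.
Mass of CaO = 4.2012 mol × 56.08 g/mol = 235.60 g.
Converting to mg: 235.60 g = 235600 mg.

235600 mg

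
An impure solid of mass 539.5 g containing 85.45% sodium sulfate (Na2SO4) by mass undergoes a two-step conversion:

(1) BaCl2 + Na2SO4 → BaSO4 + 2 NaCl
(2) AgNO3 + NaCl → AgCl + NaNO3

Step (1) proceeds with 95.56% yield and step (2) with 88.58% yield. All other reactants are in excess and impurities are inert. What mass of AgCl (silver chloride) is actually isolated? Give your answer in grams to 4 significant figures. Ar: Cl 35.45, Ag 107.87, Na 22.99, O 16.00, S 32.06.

Pure Na2SO4 = 539.5 × 0.8545 = 461.00 g.
M(Na2SO4) = 2(22.99) + 32.06 + 4(16.00) = 142.04 g/mol.
M(AgCl) = 107.87 + 35.45 = 143.32 g/mol.
n(Na2SO4) = 461.00 / 142.04 = 3.2456 mol.
Step 1 (Na2SO4:NaCl = 1:2): theoretical n(NaCl) = 6.4912 mol; at 95.56% yield, n(NaCl) = 6.2030 mol.
Step 2 (NaCl:AgCl = 1:1): theoretical n(AgCl) = 6.2030 mol, so theoretical mass = 6.2030 × 143.32 = 889.01 g.
At 88.58% yield, actual mass of AgCl = 889.01 × 0.8858 = 787.48 g.

787.5 g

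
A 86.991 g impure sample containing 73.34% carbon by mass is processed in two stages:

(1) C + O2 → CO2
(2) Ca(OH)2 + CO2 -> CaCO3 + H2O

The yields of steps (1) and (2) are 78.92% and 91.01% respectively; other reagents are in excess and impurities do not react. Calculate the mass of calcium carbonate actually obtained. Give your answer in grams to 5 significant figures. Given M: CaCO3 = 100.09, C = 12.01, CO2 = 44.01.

381.89 g

Pure C = 86.991 × 0.7334 = 63.7992 g.
n(C) = 63.7992 / 12.01 = 5.31217 mol.
Step 1 (C:CO2 = 1:1): theoretical n(CO2) = 5.31217 mol; at 78.92% yield, n(CO2) = 4.19237 mol.
Step 2 (CO2:CaCO3 = 1:1): theoretical n(CaCO3) = 4.19237 mol, so theoretical mass = 4.19237 × 100.09 = 419.614 g.
At 91.01% yield, actual mass of CaCO3 = 419.614 × 0.9101 = 381.891 g.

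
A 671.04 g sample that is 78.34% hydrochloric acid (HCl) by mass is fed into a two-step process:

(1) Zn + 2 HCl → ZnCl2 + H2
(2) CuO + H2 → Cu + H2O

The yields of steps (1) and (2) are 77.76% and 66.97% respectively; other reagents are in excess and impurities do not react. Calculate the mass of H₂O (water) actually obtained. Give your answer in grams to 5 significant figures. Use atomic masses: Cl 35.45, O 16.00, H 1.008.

67.640 g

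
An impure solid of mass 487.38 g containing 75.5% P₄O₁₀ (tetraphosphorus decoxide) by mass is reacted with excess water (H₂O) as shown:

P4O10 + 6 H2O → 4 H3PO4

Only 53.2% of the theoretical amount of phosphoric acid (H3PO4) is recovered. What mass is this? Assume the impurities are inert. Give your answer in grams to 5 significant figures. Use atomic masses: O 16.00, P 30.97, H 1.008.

270.30 g

Pure P4O10 available = 487.38 g × 0.755 = 367.972 g.
M(P4O10) = 4(30.97) + 10(16.00) = 283.88 g/mol.
M(H3PO4) = 3(1.008) + 30.97 + 4(16.00) = 97.994 g/mol.
n(P4O10) = 367.972 g / 283.88 g/mol = 1.29622 mol.
From the equation the P4O10:H3PO4 mole ratio is 1:4, so n(H3PO4) = 1.29622 × 4/1 = 5.18489 mol.
Mass of H3PO4 = 5.18489 mol × 97.994 g/mol = 508.088 g.
Actual mass collected = 508.088 g × 0.532 = 270.303 g.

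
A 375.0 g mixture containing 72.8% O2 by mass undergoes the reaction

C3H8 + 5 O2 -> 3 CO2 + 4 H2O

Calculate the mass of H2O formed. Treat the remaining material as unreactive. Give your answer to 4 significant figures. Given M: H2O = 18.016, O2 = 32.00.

123.0 g

Mass of pure O2 = 375.0 g × 0.728 = 273.00 g.
n(O2) = 273.00 g / 32.00 g/mol = 8.5312 mol.
From the equation the O2:H2O mole ratio is 5:4, so n(H2O) = 8.5312 × 4/5 = 6.8250 mol.
Mass of H2O = 6.8250 mol × 18.016 g/mol = 122.96 g.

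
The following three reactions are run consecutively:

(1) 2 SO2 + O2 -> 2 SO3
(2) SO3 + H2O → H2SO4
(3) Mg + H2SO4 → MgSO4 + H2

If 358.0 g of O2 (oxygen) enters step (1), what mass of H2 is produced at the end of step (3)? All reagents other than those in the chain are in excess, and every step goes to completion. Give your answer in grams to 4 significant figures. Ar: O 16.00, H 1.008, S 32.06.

45.11 g

M(O2) = 2(16.00) = 32.00 g/mol.
M(H2) = 2(1.008) = 2.016 g/mol.
n(O2) = 358.0 / 32.00 = 11.188 mol.
Reaction (1): O2→SO3 ratio 1:2 ⇒ n(SO3) = 22.375 mol.
Reaction (2): SO3→H2SO4 ratio 1:1 ⇒ n(H2SO4) = 22.375 mol.
Reaction (3): H2SO4→H2 ratio 1:1 ⇒ n(H2) = 22.375 mol.
Mass of H2 = 22.375 × 2.016 = 45.108 g.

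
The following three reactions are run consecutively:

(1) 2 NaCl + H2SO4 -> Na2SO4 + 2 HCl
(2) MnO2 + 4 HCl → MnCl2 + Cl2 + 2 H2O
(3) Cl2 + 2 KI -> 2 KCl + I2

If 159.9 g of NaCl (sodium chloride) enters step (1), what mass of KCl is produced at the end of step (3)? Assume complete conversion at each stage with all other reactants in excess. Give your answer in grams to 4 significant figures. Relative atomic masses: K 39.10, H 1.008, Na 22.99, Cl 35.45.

M(NaCl) = 22.99 + 35.45 = 58.44 g/mol.
M(KCl) = 39.10 + 35.45 = 74.55 g/mol.
n(NaCl) = 159.9 / 58.44 = 2.7361 mol.
Reaction (1): NaCl→HCl ratio 2:2 ⇒ n(HCl) = 2.7361 mol.
Reaction (2): HCl→Cl2 ratio 4:1 ⇒ n(Cl2) = 0.68403 mol.
Reaction (3): Cl2→KCl ratio 1:2 ⇒ n(KCl) = 1.3681 mol.
Mass of KCl = 1.3681 × 74.55 = 101.99 g.

102.0 g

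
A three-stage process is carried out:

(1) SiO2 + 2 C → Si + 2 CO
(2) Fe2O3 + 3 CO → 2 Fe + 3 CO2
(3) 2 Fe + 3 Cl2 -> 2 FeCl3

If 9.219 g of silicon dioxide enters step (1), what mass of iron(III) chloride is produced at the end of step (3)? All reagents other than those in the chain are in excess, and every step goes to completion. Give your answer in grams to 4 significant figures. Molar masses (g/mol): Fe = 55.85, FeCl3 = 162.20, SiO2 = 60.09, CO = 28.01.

33.18 g

n(SiO2) = 9.219 / 60.09 = 0.15342 mol.
Reaction (1): SiO2→CO ratio 1:2 ⇒ n(CO) = 0.30684 mol.
Reaction (2): CO→Fe ratio 3:2 ⇒ n(Fe) = 0.20456 mol.
Reaction (3): Fe→FeCl3 ratio 2:2 ⇒ n(FeCl3) = 0.20456 mol.
Mass of FeCl3 = 0.20456 × 162.20 = 33.180 g.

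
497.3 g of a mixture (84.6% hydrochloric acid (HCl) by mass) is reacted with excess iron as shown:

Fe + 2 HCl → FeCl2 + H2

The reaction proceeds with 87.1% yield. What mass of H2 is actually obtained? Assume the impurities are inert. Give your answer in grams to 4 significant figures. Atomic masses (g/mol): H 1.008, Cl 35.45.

10.13 g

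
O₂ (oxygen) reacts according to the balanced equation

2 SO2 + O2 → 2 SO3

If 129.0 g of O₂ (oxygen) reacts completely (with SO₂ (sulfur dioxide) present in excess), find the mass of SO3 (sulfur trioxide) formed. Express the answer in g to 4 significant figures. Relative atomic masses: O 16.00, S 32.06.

645.5 g

M(O2) = 2(16.00) = 32.00 g/mol.
M(SO3) = 32.06 + 3(16.00) = 80.06 g/mol.
n(O2) = 129.00 g / 32.00 g/mol = 4.0312 mol.
From the equation the O2:SO3 mole ratio is 1:2, so n(SO3) = 4.0312 × 2/1 = 8.0625 mol.
Mass of SO3 = 8.0625 mol × 80.06 g/mol = 645.48 g.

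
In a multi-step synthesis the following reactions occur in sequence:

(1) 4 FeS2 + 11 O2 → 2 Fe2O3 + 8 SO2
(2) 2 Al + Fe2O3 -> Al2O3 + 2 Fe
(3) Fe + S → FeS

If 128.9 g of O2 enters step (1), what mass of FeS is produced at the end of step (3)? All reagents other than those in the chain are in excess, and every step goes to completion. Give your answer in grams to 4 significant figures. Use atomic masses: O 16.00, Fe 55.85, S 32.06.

128.8 g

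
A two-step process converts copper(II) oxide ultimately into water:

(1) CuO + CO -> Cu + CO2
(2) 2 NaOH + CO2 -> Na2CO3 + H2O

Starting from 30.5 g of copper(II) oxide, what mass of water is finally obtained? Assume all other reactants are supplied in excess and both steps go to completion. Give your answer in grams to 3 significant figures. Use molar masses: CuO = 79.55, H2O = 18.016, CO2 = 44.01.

6.91 g

n(CuO) = 30.50 / 79.55 = 0.3834 mol.
Step 1 gives a 1:1 ratio of CuO to CO2, so n(CO2) = 0.3834 mol.
In step 2 the CO2:H2O ratio is 1:1, so n(H2O) = 0.3834 mol.
Mass of H2O = 0.3834 × 18.016 = 6.907 g.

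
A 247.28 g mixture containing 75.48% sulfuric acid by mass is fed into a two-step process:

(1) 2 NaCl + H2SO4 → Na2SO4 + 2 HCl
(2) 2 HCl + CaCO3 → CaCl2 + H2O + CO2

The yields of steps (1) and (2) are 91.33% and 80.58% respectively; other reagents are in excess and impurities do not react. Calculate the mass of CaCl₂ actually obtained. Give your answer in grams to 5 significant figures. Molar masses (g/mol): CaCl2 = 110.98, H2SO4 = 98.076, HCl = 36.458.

155.43 g

Pure H2SO4 = 247.28 × 0.7548 = 186.647 g.
n(H2SO4) = 186.647 / 98.076 = 1.90308 mol.
Step 1 (H2SO4:HCl = 1:2): theoretical n(HCl) = 3.80617 mol; at 91.33% yield, n(HCl) = 3.47617 mol.
Step 2 (HCl:CaCl2 = 2:1): theoretical n(CaCl2) = 1.73809 mol, so theoretical mass = 1.73809 × 110.98 = 192.893 g.
At 80.58% yield, actual mass of CaCl2 = 192.893 × 0.8058 = 155.433 g.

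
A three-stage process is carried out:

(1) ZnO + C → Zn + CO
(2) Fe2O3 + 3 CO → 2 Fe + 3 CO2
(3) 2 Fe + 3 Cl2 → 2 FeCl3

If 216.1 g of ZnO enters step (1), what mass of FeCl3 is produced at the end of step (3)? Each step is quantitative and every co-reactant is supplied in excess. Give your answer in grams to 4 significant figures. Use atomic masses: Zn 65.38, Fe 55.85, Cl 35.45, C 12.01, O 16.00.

287.1 g

M(ZnO) = 65.38 + 16.00 = 81.38 g/mol.
M(FeCl3) = 55.85 + 3(35.45) = 162.20 g/mol.
n(ZnO) = 216.1 / 81.38 = 2.6554 mol.
Reaction (1): ZnO→CO ratio 1:1 ⇒ n(CO) = 2.6554 mol.
Reaction (2): CO→Fe ratio 3:2 ⇒ n(Fe) = 1.7703 mol.
Reaction (3): Fe→FeCl3 ratio 2:2 ⇒ n(FeCl3) = 1.7703 mol.
Mass of FeCl3 = 1.7703 × 162.20 = 287.14 g.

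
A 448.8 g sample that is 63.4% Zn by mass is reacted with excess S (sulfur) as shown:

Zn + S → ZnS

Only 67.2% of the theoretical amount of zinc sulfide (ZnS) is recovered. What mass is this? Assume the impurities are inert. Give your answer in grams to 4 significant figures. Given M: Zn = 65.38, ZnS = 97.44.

Pure Zn available = 448.8 g × 0.634 = 284.54 g.
n(Zn) = 284.54 g / 65.38 g/mol = 4.3521 mol.
From the equation the Zn:ZnS mole ratio is 1:1, so n(ZnS) = 4.3521 × 1/1 = 4.3521 mol.
Mass of ZnS = 4.3521 mol × 97.44 g/mol = 424.07 g.
Actual mass collected = 424.07 g × 0.672 = 284.97 g.

285.0 g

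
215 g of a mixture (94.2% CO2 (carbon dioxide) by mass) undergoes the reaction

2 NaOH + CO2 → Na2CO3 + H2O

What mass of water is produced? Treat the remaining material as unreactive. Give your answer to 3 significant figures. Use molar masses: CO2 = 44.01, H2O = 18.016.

82.9 g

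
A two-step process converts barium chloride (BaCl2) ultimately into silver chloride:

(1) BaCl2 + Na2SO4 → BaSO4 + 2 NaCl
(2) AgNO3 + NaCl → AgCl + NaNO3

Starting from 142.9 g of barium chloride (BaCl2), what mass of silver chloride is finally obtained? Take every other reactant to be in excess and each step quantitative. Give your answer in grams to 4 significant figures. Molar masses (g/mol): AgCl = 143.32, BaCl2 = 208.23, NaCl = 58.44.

196.7 g

n(BaCl2) = 142.90 / 208.23 = 0.68626 mol.
Step 1 gives a 1:2 ratio of BaCl2 to NaCl, so n(NaCl) = 1.3725 mol.
In step 2 the NaCl:AgCl ratio is 1:1, so n(AgCl) = 1.3725 mol.
Mass of AgCl = 1.3725 × 143.32 = 196.71 g.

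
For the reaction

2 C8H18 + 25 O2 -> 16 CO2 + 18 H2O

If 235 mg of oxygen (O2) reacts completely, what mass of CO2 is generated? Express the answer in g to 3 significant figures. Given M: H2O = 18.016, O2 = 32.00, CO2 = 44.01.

0.207 g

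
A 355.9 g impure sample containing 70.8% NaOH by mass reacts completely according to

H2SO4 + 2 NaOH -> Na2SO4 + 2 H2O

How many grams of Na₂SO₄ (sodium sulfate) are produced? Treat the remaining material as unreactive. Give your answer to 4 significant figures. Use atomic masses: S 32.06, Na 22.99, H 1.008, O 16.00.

447.4 g

Mass of pure NaOH = 355.9 g × 0.708 = 251.98 g.
M(NaOH) = 22.99 + 16.00 + 1.008 = 39.998 g/mol.
M(Na2SO4) = 2(22.99) + 32.06 + 4(16.00) = 142.04 g/mol.
n(NaOH) = 251.98 g / 39.998 g/mol = 6.2997 mol.
From the equation the NaOH:Na2SO4 mole ratio is 2:1, so n(Na2SO4) = 6.2997 × 1/2 = 3.1499 mol.
Mass of Na2SO4 = 3.1499 mol × 142.04 g/mol = 447.41 g.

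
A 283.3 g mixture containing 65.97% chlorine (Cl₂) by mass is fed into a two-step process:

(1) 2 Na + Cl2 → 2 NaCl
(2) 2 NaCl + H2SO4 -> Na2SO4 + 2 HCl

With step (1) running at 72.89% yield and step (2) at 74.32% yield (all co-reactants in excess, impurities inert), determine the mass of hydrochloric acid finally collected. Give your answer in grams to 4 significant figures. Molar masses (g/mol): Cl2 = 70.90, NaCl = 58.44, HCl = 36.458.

Pure Cl2 = 283.3 × 0.6597 = 186.89 g.
n(Cl2) = 186.89 / 70.90 = 2.6360 mol.
Step 1 (Cl2:NaCl = 1:2): theoretical n(NaCl) = 5.2720 mol; at 72.89% yield, n(NaCl) = 3.8428 mol.
Step 2 (NaCl:HCl = 2:2): theoretical n(HCl) = 3.8428 mol, so theoretical mass = 3.8428 × 36.458 = 140.10 g.
At 74.32% yield, actual mass of HCl = 140.10 × 0.7432 = 104.12 g.

104.1 g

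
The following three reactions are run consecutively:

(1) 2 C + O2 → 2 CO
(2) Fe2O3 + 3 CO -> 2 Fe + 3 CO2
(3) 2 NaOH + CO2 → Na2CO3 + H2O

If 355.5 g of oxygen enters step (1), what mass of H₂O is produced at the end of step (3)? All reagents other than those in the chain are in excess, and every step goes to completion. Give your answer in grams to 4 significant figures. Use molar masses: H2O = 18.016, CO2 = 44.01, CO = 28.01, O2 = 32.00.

n(O2) = 355.5 / 32.00 = 11.109 mol.
Reaction (1): O2→CO ratio 1:2 ⇒ n(CO) = 22.219 mol.
Reaction (2): CO→CO2 ratio 3:3 ⇒ n(CO2) = 22.219 mol.
Reaction (3): CO2→H2O ratio 1:1 ⇒ n(H2O) = 22.219 mol.
Mass of H2O = 22.219 × 18.016 = 400.29 g.

400.3 g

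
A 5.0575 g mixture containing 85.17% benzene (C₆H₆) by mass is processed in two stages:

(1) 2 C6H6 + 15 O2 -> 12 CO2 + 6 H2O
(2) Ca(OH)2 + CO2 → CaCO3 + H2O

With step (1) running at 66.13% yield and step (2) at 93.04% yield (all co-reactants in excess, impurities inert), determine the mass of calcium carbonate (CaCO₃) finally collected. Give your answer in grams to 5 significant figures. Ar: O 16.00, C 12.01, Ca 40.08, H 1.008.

Pure C6H6 = 5.0575 × 0.8517 = 4.30747 g.
M(C6H6) = 6(12.01) + 6(1.008) = 78.108 g/mol.
M(CaCO3) = 40.08 + 12.01 + 3(16.00) = 100.09 g/mol.
n(C6H6) = 4.30747 / 78.108 = 0.0551477 mol.
Step 1 (C6H6:CO2 = 2:12): theoretical n(CO2) = 0.330886 mol; at 66.13% yield, n(CO2) = 0.218815 mol.
Step 2 (CO2:CaCO3 = 1:1): theoretical n(CaCO3) = 0.218815 mol, so theoretical mass = 0.218815 × 100.09 = 21.9012 g.
At 93.04% yield, actual mass of CaCO3 = 21.9012 × 0.9304 = 20.3769 g.

20.377 g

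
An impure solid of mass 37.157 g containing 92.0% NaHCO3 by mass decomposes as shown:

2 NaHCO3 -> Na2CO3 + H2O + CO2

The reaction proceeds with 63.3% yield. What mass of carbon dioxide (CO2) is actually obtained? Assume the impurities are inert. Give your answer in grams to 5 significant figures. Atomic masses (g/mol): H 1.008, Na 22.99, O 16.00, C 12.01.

Pure NaHCO3 available = 37.157 g × 0.920 = 34.1844 g.
M(NaHCO3) = 22.99 + 1.008 + 12.01 + 3(16.00) = 84.008 g/mol.
M(CO2) = 12.01 + 2(16.00) = 44.01 g/mol.
n(NaHCO3) = 34.1844 g / 84.008 g/mol = 0.406919 mol.
From the equation the NaHCO3:CO2 mole ratio is 2:1, so n(CO2) = 0.406919 × 1/2 = 0.203459 mol.
Mass of CO2 = 0.203459 mol × 44.01 g/mol = 8.95425 g.
Actual mass collected = 8.95425 g × 0.633 = 5.66804 g.

5.6680 g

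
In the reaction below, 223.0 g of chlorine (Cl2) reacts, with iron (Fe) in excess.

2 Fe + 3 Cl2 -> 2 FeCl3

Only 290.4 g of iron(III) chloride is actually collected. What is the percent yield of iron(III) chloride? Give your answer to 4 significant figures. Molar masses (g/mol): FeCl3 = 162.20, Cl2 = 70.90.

85.38 %

n(Cl2) = 223.00 g / 70.90 g/mol = 3.1453 mol.
From the equation the Cl2:FeCl3 mole ratio is 3:2, so n(FeCl3) = 3.1453 × 2/3 = 2.0969 mol.
Mass of FeCl3 = 2.0969 mol × 162.20 g/mol = 340.11 g.
This is the theoretical yield. Percent yield = 290.4 g / 340.11 g × 100% = 85.384%.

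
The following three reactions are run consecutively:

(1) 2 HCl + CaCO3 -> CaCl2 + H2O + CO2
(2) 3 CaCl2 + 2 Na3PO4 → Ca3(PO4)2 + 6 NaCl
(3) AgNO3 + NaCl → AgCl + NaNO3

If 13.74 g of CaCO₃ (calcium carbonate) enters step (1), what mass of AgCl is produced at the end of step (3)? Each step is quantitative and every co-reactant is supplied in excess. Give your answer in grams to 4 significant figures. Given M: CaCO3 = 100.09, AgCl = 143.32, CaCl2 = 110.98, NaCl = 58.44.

n(CaCO3) = 13.74 / 100.09 = 0.13728 mol.
Reaction (1): CaCO3→CaCl2 ratio 1:1 ⇒ n(CaCl2) = 0.13728 mol.
Reaction (2): CaCl2→NaCl ratio 3:6 ⇒ n(NaCl) = 0.27455 mol.
Reaction (3): NaCl→AgCl ratio 1:1 ⇒ n(AgCl) = 0.27455 mol.
Mass of AgCl = 0.27455 × 143.32 = 39.349 g.

39.35 g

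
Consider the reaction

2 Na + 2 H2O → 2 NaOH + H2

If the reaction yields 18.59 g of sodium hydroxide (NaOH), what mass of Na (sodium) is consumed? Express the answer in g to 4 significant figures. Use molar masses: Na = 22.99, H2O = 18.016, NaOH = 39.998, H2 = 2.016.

n(NaOH) = 18.590 g / 39.998 g/mol = 0.46477 mol.
From the equation the NaOH:Na mole ratio is 2:2, so n(Na) = 0.46477 × 2/2 = 0.46477 mol.
Mass of Na = 0.46477 mol × 22.99 g/mol = 10.685 g.

10.69 g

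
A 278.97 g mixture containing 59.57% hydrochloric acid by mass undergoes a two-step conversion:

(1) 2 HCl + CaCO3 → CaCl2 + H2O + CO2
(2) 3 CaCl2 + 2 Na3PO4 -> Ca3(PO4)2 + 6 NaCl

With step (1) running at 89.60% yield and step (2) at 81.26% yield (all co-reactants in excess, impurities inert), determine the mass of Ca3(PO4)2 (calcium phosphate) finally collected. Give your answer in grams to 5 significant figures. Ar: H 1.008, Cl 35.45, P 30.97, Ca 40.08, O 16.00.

171.57 g

Pure HCl = 278.97 × 0.5957 = 166.182 g.
M(HCl) = 1.008 + 35.45 = 36.458 g/mol.
M(Ca3(PO4)2) = 3(40.08) + 2(30.97) + 8(16.00) = 310.18 g/mol.
n(HCl) = 166.182 / 36.458 = 4.55819 mol.
Step 1 (HCl:CaCl2 = 2:1): theoretical n(CaCl2) = 2.27909 mol; at 89.60% yield, n(CaCl2) = 2.04207 mol.
Step 2 (CaCl2:Ca3(PO4)2 = 3:1): theoretical n(Ca3(PO4)2) = 0.680689 mol, so theoretical mass = 0.680689 × 310.18 = 211.136 g.
At 81.26% yield, actual mass of Ca3(PO4)2 = 211.136 × 0.8126 = 171.569 g.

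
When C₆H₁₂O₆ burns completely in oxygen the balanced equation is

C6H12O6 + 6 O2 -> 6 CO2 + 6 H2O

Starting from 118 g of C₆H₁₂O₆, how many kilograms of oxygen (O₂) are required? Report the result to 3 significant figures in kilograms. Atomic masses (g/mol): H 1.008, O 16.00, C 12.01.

0.126 kg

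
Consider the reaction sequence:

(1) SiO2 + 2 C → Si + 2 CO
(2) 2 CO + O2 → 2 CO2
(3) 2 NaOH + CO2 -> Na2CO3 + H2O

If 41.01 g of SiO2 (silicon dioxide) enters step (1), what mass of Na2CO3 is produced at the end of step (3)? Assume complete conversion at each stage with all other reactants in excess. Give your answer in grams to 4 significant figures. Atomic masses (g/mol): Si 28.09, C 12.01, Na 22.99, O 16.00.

M(SiO2) = 28.09 + 2(16.00) = 60.09 g/mol.
M(Na2CO3) = 2(22.99) + 12.01 + 3(16.00) = 105.99 g/mol.
n(SiO2) = 41.01 / 60.09 = 0.68248 mol.
Reaction (1): SiO2→CO ratio 1:2 ⇒ n(CO) = 1.3650 mol.
Reaction (2): CO→CO2 ratio 2:2 ⇒ n(CO2) = 1.3650 mol.
Reaction (3): CO2→Na2CO3 ratio 1:1 ⇒ n(Na2CO3) = 1.3650 mol.
Mass of Na2CO3 = 1.3650 × 105.99 = 144.67 g.

144.7 g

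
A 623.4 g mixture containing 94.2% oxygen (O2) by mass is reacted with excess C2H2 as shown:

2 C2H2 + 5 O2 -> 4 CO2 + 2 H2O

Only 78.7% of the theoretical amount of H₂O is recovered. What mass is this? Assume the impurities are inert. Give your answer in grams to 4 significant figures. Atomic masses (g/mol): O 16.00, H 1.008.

Pure O2 available = 623.4 g × 0.942 = 587.24 g.
M(O2) = 2(16.00) = 32.00 g/mol.
M(H2O) = 2(1.008) + 16.00 = 18.016 g/mol.
n(O2) = 587.24 g / 32.00 g/mol = 18.351 mol.
From the equation the O2:H2O mole ratio is 5:2, so n(H2O) = 18.351 × 2/5 = 7.3405 mol.
Mass of H2O = 7.3405 mol × 18.016 g/mol = 132.25 g.
Actual mass collected = 132.25 g × 0.787 = 104.08 g.

104.1 g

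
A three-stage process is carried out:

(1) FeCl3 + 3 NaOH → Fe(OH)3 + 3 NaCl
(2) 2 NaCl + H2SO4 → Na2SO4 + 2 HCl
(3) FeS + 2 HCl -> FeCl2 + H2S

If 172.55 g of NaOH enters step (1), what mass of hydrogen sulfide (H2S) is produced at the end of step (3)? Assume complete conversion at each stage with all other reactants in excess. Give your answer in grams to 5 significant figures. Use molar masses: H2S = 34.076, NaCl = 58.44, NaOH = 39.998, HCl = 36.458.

n(NaOH) = 172.55 / 39.998 = 4.31397 mol.
Reaction (1): NaOH→NaCl ratio 3:3 ⇒ n(NaCl) = 4.31397 mol.
Reaction (2): NaCl→HCl ratio 2:2 ⇒ n(HCl) = 4.31397 mol.
Reaction (3): HCl→H2S ratio 2:1 ⇒ n(H2S) = 2.15698 mol.
Mass of H2S = 2.15698 × 34.076 = 73.5013 g.

73.501 g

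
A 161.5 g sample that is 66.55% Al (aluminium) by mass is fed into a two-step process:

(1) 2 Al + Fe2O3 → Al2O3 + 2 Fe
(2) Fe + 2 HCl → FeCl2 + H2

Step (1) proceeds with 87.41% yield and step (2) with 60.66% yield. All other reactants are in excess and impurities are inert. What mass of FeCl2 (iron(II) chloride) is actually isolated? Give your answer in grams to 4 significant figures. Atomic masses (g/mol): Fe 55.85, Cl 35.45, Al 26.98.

267.7 g

Pure Al = 161.5 × 0.6655 = 107.48 g.
M(Al) = 26.98 g/mol.
M(FeCl2) = 55.85 + 2(35.45) = 126.75 g/mol.
n(Al) = 107.48 / 26.98 = 3.9836 mol.
Step 1 (Al:Fe = 2:2): theoretical n(Fe) = 3.9836 mol; at 87.41% yield, n(Fe) = 3.4821 mol.
Step 2 (Fe:FeCl2 = 1:1): theoretical n(FeCl2) = 3.4821 mol, so theoretical mass = 3.4821 × 126.75 = 441.35 g.
At 60.66% yield, actual mass of FeCl2 = 441.35 × 0.6066 = 267.73 g.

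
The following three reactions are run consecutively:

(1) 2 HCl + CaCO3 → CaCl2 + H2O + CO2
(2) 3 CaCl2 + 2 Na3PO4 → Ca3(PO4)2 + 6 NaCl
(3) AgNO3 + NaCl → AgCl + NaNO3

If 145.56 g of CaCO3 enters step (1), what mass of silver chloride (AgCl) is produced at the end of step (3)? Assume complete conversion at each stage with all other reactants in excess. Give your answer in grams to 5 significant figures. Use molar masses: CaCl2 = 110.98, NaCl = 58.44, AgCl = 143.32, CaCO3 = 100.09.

n(CaCO3) = 145.56 / 100.09 = 1.45429 mol.
Reaction (1): CaCO3→CaCl2 ratio 1:1 ⇒ n(CaCl2) = 1.45429 mol.
Reaction (2): CaCl2→NaCl ratio 3:6 ⇒ n(NaCl) = 2.90858 mol.
Reaction (3): NaCl→AgCl ratio 1:1 ⇒ n(AgCl) = 2.90858 mol.
Mass of AgCl = 2.90858 × 143.32 = 416.858 g.

416.86 g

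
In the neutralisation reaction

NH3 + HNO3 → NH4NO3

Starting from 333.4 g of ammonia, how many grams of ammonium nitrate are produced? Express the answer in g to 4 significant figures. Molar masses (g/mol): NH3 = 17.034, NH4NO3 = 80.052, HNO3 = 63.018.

n(NH3) = 333.40 g / 17.034 g/mol = 19.573 mol.
From the equation the NH3:NH4NO3 mole ratio is 1:1, so n(NH4NO3) = 19.573 × 1/1 = 19.573 mol.
Mass of NH4NO3 = 19.573 mol × 80.052 g/mol = 1566.8 g.

1567 g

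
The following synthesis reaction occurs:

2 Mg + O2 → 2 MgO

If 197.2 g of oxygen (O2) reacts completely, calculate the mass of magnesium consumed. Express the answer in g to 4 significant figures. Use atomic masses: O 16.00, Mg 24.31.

299.6 g

M(O2) = 2(16.00) = 32.00 g/mol.
M(Mg) = 24.31 g/mol.
n(O2) = 197.20 g / 32.00 g/mol = 6.1625 mol.
From the equation the O2:Mg mole ratio is 1:2, so n(Mg) = 6.1625 × 2/1 = 12.325 mol.
Mass of Mg = 12.325 mol × 24.31 g/mol = 299.62 g.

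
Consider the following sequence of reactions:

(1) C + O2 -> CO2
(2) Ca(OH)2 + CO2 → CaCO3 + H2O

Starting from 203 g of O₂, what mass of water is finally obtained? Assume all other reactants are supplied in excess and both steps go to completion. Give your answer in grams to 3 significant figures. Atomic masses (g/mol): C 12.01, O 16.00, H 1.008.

114 g

M(O2) = 2(16.00) = 32.00 g/mol.
M(H2O) = 2(1.008) + 16.00 = 18.016 g/mol.
n(O2) = 203.0 / 32.00 = 6.344 mol.
Step 1 gives a 1:1 ratio of O2 to CO2, so n(CO2) = 6.344 mol.
In step 2 the CO2:H2O ratio is 1:1, so n(H2O) = 6.344 mol.
Mass of H2O = 6.344 × 18.016 = 114.3 g.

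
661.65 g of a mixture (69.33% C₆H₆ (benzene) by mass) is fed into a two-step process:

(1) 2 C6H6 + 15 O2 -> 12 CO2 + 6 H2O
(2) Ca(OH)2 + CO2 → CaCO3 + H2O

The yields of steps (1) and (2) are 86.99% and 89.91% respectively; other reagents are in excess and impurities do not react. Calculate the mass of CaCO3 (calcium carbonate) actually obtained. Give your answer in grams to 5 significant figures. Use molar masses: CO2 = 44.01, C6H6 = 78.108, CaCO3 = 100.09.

Pure C6H6 = 661.65 × 0.6933 = 458.722 g.
n(C6H6) = 458.722 / 78.108 = 5.87292 mol.
Step 1 (C6H6:CO2 = 2:12): theoretical n(CO2) = 35.2375 mol; at 86.99% yield, n(CO2) = 30.6531 mol.
Step 2 (CO2:CaCO3 = 1:1): theoretical n(CaCO3) = 30.6531 mol, so theoretical mass = 30.6531 × 100.09 = 3068.07 g.
At 89.91% yield, actual mass of CaCO3 = 3068.07 × 0.8991 = 2758.50 g.

2758.5 g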